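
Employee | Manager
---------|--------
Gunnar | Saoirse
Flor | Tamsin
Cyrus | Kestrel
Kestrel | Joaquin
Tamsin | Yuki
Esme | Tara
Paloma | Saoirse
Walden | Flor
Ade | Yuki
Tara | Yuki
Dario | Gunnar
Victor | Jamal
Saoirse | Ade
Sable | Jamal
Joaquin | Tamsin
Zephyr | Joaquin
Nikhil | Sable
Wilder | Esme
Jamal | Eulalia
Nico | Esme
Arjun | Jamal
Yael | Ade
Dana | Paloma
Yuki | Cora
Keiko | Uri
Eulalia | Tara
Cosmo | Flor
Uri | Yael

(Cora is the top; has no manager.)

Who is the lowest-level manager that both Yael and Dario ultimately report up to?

Yael's chain of managers is Ade, Yuki, Cora. Dario's chain of managers is Gunnar, Saoirse, Ade, Yuki, Cora. The first manager that appears in both chains is Ade.

Ade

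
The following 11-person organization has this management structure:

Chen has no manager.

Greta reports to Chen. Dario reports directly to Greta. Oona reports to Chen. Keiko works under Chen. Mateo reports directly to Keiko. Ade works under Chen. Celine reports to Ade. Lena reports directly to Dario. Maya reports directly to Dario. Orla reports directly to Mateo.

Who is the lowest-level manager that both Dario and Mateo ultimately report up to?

Chen

Dario's chain of managers is Greta, Chen. Mateo's chain of managers is Keiko, Chen. The first manager that appears in both chains is Chen.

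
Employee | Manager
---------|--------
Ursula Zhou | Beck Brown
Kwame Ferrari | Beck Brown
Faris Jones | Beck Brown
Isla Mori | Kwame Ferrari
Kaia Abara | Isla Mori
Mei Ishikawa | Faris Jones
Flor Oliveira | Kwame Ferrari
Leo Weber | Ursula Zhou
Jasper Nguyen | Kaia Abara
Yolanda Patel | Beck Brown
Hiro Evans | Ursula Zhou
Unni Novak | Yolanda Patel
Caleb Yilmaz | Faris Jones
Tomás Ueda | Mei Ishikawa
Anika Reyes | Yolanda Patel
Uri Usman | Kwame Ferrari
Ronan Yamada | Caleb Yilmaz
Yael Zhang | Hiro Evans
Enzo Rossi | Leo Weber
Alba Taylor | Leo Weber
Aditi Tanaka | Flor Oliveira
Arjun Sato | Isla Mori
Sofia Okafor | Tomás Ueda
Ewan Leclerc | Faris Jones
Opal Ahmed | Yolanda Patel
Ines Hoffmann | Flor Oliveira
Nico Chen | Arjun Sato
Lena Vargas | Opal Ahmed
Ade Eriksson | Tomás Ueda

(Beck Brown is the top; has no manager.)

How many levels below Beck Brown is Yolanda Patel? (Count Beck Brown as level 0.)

1

Chain from Yolanda Patel up to Beck Brown: Yolanda Patel → Beck Brown. That is 1 step up, so Yolanda Patel is 1 level below Beck Brown.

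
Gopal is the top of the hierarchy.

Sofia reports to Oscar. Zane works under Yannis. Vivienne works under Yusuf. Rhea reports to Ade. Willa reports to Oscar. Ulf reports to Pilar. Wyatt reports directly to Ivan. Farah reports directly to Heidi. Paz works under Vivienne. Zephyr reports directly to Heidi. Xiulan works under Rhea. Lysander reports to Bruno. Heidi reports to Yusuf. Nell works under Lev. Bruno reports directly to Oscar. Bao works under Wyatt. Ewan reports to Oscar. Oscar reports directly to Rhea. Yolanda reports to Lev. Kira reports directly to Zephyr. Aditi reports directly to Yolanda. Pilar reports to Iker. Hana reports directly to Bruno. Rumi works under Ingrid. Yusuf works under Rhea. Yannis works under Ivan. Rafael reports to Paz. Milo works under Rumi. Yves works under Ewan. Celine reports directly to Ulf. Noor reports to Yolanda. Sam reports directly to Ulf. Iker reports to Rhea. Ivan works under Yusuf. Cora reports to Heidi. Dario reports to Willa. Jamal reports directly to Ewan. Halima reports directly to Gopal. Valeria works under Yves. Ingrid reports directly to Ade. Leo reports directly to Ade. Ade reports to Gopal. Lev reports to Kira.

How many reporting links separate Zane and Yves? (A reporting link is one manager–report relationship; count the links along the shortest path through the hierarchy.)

7

Zane is 4 levels below Rhea, and Yves is 3 levels below Rhea (their lowest common manager). The shortest path runs up from Zane to Rhea and back down to Yves: 4 + 3 = 7 links.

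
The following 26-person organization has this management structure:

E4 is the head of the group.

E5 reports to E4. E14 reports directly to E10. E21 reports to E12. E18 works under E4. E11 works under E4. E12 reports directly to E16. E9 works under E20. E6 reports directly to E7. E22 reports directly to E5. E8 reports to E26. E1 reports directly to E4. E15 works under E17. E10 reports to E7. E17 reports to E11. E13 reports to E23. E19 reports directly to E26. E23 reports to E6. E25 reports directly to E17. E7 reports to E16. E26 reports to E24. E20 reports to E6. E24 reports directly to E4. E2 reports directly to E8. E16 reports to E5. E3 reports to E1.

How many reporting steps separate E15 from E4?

3

Chain from E15 up to E4: E15 → E17 → E11 → E4. That is 3 steps up, so E15 is 3 levels below E4.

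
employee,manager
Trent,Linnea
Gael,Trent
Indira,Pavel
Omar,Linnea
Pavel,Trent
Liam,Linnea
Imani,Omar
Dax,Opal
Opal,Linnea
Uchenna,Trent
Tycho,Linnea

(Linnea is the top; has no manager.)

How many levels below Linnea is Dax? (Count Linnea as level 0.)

Chain from Dax up to Linnea: Dax → Opal → Linnea. That is 2 steps up, so Dax is 2 levels below Linnea.

2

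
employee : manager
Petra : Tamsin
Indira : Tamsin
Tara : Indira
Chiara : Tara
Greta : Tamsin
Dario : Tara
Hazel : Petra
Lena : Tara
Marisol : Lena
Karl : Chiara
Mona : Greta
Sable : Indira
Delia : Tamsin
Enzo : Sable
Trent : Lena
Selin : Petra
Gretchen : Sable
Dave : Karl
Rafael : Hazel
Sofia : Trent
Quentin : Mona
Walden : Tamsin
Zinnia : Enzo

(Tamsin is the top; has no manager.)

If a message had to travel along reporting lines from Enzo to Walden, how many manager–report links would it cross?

4

Enzo is 3 levels below Tamsin, and Walden is 1 level below Tamsin (their lowest common manager). The shortest path runs up from Enzo to Tamsin and back down to Walden: 3 + 1 = 4 links.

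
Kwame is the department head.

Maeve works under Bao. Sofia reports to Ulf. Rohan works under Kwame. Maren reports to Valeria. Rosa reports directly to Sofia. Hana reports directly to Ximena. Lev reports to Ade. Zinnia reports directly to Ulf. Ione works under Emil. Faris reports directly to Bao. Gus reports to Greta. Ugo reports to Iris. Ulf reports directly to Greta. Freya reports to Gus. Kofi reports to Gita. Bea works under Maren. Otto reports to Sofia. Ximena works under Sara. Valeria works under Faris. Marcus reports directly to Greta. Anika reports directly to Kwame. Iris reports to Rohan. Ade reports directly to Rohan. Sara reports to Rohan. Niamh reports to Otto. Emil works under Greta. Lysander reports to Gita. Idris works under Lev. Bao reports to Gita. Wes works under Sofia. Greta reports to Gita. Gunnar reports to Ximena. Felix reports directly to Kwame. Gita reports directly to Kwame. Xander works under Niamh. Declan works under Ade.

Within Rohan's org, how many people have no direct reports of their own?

5

The people in Rohan's organization with no one reporting to them are Ugo, Gunnar, Hana, Declan, Idris. That is 5.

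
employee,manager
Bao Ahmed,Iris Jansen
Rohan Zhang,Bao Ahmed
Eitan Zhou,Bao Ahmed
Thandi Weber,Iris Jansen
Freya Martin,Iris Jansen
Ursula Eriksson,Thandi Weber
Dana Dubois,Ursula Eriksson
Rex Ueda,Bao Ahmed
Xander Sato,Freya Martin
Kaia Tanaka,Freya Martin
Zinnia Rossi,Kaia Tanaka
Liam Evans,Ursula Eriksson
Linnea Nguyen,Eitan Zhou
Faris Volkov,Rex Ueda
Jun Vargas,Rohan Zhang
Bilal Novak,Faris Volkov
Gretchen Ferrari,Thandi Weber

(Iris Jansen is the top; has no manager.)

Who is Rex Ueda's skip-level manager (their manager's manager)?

Iris Jansen

Rex Ueda reports to Bao Ahmed, and Bao Ahmed reports to Iris Jansen. So Rex Ueda's skip-level manager is Iris Jansen.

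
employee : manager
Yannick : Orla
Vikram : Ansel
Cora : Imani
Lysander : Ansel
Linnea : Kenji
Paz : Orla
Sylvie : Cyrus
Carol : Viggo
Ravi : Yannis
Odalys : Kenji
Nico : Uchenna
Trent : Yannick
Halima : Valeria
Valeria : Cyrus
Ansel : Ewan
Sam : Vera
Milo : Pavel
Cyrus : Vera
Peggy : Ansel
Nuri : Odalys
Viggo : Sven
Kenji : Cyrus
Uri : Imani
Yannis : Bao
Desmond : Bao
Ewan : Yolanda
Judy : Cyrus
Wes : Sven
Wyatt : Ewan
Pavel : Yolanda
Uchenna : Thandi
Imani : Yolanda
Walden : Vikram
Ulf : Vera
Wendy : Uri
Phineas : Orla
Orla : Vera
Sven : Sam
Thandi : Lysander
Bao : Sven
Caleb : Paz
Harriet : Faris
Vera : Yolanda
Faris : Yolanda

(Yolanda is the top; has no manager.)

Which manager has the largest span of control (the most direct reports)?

Direct-report counts: Yolanda has 5; Pavel has 1; Imani has 2; Uri has 1; Ewan has 2; Ansel has 3; Lysander has 1; Thandi has 1; Uchenna has 1; Vikram has 1; Faris has 1; Vera has 4; Sam has 1; Sven has 3; Bao has 2; Yannis has 1; Viggo has 1; Orla has 3; Paz has 1; Yannick has 1; Cyrus has 4; Valeria has 1; Kenji has 2; Odalys has 1. The largest is 5, held by Yolanda.

Yolanda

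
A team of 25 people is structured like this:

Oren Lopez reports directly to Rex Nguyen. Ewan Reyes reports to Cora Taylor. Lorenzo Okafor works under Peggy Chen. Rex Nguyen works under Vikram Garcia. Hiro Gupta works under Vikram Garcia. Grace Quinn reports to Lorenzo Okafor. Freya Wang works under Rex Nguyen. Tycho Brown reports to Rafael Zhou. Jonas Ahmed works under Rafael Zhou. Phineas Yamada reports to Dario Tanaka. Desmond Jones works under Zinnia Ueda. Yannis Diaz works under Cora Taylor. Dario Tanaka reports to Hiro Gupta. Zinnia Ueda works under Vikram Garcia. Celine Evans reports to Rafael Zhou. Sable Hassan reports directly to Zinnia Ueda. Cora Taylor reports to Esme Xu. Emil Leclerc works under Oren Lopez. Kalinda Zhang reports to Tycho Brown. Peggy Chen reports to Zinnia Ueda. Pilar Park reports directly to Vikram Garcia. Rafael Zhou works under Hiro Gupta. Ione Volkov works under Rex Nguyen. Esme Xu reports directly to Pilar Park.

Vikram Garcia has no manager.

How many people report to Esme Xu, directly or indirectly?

Esme Xu directly manages Cora Taylor. Under Cora Taylor: Ewan Reyes, Yannis Diaz (2). That's 3 in total.

3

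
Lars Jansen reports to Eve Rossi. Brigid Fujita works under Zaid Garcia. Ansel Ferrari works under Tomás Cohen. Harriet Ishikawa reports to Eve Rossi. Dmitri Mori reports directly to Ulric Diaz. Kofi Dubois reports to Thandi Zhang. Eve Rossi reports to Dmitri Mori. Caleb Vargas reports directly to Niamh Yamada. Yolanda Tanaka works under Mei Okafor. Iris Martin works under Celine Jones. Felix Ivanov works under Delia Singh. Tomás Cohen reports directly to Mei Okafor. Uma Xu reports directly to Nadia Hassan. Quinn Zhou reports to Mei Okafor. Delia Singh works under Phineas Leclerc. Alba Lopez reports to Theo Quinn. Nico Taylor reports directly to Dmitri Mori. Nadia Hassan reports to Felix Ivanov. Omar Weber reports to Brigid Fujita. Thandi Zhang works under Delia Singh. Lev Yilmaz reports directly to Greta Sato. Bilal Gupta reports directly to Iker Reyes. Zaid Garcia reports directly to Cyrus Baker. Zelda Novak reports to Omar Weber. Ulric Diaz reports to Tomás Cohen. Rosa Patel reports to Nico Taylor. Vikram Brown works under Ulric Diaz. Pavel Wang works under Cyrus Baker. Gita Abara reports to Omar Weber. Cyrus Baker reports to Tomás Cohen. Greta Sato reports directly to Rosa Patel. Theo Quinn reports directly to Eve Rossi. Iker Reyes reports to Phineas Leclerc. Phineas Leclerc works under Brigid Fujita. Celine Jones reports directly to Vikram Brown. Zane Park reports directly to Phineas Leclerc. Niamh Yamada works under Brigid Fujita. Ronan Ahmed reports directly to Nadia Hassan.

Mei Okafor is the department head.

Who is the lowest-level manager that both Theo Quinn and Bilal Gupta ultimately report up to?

Tomás Cohen

Theo Quinn's chain of managers is Eve Rossi, Dmitri Mori, Ulric Diaz, Tomás Cohen, Mei Okafor. Bilal Gupta's chain of managers is Iker Reyes, Phineas Leclerc, Brigid Fujita, Zaid Garcia, Cyrus Baker, Tomás Cohen, Mei Okafor. The first manager that appears in both chains is Tomás Cohen.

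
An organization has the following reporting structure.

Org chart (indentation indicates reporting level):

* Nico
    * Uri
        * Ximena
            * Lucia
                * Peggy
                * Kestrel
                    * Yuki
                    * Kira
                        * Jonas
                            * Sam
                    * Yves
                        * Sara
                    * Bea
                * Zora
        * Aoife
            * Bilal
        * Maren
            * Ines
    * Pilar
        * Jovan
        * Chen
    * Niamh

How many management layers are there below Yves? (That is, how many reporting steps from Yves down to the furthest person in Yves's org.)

The longest chain under Yves runs Yves → Sara, which is 1 level below Yves.

1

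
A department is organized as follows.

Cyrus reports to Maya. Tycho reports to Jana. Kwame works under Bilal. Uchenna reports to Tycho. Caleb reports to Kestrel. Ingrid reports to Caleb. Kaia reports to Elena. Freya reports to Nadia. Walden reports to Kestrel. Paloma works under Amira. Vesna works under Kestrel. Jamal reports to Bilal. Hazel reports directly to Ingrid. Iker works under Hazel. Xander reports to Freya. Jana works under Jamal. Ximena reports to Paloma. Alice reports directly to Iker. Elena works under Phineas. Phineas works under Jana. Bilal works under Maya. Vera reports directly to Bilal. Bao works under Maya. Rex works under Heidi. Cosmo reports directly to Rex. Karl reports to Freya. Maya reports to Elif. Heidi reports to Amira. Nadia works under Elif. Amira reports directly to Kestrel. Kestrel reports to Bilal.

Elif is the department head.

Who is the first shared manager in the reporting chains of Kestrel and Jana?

Bilal

Kestrel's chain of managers is Bilal, Maya, Elif. Jana's chain of managers is Jamal, Bilal, Maya, Elif. The first manager that appears in both chains is Bilal.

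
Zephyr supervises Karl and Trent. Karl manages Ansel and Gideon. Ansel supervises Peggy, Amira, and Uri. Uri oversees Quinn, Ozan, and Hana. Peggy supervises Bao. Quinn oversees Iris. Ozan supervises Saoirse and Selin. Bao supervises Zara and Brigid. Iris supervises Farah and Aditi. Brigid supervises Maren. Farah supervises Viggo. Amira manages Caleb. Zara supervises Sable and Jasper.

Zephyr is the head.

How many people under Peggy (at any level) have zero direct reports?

The people in Peggy's organization with no one reporting to them are Jasper, Sable, Maren. That is 3.

3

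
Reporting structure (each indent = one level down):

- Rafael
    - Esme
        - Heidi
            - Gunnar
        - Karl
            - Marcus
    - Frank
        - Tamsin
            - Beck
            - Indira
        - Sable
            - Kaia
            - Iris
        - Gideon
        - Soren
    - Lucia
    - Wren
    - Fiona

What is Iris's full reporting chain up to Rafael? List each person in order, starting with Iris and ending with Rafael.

Iris -> Sable -> Frank -> Rafael

Iris reports to Sable. Sable reports to Frank. Frank reports to Rafael. Rafael is at the top.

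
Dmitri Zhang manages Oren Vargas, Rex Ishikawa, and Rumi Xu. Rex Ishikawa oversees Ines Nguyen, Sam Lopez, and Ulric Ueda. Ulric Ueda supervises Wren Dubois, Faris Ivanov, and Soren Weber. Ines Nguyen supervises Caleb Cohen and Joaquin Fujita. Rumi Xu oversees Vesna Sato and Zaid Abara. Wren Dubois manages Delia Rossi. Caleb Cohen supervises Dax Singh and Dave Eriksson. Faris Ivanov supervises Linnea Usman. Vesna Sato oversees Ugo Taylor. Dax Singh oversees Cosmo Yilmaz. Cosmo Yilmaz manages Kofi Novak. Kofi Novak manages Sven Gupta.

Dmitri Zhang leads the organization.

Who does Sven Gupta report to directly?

Kofi Novak

Sven Gupta reports directly to Kofi Novak.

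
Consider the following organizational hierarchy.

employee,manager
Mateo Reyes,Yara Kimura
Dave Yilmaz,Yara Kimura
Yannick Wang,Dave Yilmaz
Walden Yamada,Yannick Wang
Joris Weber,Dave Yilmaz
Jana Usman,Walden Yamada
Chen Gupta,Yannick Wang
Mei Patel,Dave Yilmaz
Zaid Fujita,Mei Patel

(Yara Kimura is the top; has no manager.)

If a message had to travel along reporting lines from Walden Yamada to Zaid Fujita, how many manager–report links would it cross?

4

Walden Yamada is 2 levels below Dave Yilmaz, and Zaid Fujita is 2 levels below Dave Yilmaz (their lowest common manager). The shortest path runs up from Walden Yamada to Dave Yilmaz and back down to Zaid Fujita: 2 + 2 = 4 links.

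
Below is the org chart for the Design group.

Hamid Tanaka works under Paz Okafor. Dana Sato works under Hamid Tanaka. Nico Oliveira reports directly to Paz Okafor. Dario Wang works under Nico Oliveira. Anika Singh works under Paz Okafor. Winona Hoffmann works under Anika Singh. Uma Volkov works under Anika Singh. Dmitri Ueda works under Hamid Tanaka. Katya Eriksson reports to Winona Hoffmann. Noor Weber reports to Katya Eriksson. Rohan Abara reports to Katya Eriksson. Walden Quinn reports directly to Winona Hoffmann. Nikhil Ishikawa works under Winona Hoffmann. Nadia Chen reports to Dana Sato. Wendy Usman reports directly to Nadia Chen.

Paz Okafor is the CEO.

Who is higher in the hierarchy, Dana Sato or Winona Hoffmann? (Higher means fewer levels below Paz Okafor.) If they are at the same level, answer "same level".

same level

Both Dana Sato and Winona Hoffmann are 2 levels below Paz Okafor.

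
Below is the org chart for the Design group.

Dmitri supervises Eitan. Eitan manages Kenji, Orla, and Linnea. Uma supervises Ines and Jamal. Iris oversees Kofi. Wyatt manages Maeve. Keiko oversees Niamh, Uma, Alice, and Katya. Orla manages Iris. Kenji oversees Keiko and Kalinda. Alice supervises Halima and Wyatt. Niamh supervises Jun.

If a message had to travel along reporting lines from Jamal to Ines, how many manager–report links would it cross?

Jamal is 1 level below Uma, and Ines is 1 level below Uma (their lowest common manager). The shortest path runs up from Jamal to Uma and back down to Ines: 1 + 1 = 2 links.

2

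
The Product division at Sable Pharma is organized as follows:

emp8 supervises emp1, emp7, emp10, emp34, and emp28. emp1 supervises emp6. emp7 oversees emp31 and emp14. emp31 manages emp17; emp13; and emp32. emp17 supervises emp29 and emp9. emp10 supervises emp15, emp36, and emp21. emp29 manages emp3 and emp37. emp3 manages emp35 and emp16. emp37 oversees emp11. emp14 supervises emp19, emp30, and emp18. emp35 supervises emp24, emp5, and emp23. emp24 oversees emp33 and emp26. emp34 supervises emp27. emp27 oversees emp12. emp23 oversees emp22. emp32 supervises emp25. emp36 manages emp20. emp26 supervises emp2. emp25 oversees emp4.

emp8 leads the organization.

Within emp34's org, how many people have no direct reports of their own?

1

The only person in emp34's organization with no one reporting to them is emp12. That is 1.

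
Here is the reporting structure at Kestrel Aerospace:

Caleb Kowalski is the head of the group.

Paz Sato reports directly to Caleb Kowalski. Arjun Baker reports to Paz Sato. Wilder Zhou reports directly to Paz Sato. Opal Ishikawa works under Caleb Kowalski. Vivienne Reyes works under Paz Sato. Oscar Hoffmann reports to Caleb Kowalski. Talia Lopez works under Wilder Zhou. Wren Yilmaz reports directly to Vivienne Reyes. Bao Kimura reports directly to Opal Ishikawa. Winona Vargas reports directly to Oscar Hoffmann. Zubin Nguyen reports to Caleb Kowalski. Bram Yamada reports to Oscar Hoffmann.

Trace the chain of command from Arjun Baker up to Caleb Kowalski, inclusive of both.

Arjun Baker -> Paz Sato -> Caleb Kowalski

Arjun Baker reports to Paz Sato. Paz Sato reports to Caleb Kowalski. Caleb Kowalski is at the top.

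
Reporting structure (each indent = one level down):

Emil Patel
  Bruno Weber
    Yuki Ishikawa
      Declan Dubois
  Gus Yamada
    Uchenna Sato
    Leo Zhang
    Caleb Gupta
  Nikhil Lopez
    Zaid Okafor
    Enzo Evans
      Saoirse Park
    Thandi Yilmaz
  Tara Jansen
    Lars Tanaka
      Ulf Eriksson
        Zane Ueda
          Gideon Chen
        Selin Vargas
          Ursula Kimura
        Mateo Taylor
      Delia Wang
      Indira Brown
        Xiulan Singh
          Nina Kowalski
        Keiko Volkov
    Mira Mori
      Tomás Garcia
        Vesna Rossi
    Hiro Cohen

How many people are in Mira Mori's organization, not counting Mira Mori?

Mira Mori directly manages Tomás Garcia. Under Tomás Garcia: Vesna Rossi (1). That's 2 in total.

2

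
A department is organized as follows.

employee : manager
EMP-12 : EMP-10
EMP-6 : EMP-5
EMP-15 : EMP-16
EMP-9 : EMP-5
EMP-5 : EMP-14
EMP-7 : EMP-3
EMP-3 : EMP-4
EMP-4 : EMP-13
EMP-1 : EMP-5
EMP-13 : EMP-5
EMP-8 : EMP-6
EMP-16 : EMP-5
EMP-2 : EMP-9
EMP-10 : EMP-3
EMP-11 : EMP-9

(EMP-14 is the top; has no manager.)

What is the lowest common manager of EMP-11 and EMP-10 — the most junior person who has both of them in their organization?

EMP-5

EMP-11's chain of managers is EMP-9, EMP-5, EMP-14. EMP-10's chain of managers is EMP-3, EMP-4, EMP-13, EMP-5, EMP-14. The first manager that appears in both chains is EMP-5.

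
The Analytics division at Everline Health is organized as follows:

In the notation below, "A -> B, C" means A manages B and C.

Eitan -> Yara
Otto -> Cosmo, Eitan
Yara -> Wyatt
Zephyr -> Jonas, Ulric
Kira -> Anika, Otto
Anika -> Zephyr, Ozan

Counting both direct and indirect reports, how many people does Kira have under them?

Kira directly manages Anika, Otto. Under Anika: Ozan, Zephyr, Ulric, Jonas (4). Under Otto: Eitan, Yara, Wyatt, Cosmo (4). So Kira's organization is 2 direct reports plus everyone under them: 5 + 5 = 10.

10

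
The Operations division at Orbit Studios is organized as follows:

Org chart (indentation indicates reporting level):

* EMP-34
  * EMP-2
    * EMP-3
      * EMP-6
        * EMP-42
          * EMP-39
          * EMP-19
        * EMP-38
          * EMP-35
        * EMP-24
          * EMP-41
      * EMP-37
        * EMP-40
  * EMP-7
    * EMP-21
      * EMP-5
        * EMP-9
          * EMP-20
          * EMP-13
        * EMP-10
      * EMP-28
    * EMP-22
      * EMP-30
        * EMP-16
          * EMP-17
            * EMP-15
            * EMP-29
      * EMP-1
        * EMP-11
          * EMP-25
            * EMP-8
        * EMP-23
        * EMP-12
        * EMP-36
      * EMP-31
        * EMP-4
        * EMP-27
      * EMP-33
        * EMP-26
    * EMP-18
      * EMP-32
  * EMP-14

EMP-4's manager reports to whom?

EMP-4 reports to EMP-31, and EMP-31 reports to EMP-22. So EMP-4's skip-level manager is EMP-22.

EMP-22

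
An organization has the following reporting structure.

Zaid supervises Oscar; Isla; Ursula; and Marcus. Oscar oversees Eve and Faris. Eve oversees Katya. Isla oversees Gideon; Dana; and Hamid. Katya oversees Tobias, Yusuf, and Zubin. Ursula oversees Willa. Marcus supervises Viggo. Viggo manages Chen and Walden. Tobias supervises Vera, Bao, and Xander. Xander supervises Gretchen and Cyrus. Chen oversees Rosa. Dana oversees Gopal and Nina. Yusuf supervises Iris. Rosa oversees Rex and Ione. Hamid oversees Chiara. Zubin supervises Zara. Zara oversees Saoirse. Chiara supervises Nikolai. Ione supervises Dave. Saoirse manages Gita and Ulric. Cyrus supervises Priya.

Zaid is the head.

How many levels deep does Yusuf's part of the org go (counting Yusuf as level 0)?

The longest chain under Yusuf runs Yusuf → Iris, which is 1 level below Yusuf.

1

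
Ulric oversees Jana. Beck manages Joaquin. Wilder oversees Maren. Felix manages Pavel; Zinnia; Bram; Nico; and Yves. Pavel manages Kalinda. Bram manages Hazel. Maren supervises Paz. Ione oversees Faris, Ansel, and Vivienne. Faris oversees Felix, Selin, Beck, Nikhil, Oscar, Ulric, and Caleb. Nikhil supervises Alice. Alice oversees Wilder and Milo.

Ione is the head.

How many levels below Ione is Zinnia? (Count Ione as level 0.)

Chain from Zinnia up to Ione: Zinnia → Felix → Faris → Ione. That is 3 steps up, so Zinnia is 3 levels below Ione.

3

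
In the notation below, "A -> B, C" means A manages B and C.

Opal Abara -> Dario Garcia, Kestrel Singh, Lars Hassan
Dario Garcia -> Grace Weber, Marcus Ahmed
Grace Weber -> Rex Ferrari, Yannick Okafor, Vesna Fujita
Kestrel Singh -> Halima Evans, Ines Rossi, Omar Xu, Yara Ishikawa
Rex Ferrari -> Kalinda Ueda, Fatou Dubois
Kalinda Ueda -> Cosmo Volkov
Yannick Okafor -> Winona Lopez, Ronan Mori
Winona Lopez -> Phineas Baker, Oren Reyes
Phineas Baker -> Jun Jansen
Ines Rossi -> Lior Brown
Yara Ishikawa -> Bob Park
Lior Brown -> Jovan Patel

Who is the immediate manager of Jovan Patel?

Lior Brown

Jovan Patel reports directly to Lior Brown.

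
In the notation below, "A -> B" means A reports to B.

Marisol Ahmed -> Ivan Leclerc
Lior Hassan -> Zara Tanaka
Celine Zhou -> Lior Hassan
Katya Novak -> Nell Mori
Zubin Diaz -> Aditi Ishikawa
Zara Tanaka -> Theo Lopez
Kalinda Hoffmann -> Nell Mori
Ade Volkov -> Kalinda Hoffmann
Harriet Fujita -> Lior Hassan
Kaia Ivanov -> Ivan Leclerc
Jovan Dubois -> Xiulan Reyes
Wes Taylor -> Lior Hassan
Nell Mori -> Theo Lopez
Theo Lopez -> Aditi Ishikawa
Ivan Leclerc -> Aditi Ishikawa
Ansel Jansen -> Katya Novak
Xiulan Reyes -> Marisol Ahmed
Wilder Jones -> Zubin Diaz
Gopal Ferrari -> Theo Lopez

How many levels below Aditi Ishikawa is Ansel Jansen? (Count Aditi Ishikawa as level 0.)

Chain from Ansel Jansen up to Aditi Ishikawa: Ansel Jansen → Katya Novak → Nell Mori → Theo Lopez → Aditi Ishikawa. That is 4 steps up, so Ansel Jansen is 4 levels below Aditi Ishikawa.

4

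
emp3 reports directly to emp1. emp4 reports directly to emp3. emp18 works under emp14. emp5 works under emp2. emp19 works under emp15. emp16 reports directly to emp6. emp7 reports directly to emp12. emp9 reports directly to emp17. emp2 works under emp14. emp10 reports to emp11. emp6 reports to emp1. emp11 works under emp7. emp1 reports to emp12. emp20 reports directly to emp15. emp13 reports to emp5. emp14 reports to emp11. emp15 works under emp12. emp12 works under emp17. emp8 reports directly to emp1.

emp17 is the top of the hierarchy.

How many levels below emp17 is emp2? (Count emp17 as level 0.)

Chain from emp2 up to emp17: emp2 → emp14 → emp11 → emp7 → emp12 → emp17. That is 5 steps up, so emp2 is 5 levels below emp17.

5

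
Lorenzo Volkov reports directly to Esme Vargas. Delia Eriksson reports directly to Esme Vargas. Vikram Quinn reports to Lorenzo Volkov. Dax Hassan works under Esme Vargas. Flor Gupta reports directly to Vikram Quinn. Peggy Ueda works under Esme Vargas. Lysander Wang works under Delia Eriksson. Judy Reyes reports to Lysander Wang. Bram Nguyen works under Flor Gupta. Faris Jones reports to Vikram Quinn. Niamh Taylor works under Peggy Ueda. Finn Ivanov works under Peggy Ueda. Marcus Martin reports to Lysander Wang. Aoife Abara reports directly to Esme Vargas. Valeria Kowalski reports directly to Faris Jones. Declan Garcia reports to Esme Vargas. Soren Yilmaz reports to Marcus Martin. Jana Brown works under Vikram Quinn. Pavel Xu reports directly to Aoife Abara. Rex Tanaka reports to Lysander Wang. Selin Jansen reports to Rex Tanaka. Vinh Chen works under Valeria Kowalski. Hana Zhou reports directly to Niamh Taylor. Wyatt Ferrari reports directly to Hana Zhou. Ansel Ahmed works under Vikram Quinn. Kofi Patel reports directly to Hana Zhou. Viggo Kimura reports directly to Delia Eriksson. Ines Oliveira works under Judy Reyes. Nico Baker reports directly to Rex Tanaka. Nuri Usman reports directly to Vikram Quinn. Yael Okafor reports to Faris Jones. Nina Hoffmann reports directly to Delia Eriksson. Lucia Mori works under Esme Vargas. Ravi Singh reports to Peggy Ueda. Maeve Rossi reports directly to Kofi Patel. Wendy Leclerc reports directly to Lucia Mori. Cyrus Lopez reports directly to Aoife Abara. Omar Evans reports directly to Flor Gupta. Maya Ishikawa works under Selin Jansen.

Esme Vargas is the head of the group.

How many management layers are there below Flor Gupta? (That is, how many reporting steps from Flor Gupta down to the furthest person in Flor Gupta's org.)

1

The longest chain under Flor Gupta runs Flor Gupta → Omar Evans, which is 1 level below Flor Gupta.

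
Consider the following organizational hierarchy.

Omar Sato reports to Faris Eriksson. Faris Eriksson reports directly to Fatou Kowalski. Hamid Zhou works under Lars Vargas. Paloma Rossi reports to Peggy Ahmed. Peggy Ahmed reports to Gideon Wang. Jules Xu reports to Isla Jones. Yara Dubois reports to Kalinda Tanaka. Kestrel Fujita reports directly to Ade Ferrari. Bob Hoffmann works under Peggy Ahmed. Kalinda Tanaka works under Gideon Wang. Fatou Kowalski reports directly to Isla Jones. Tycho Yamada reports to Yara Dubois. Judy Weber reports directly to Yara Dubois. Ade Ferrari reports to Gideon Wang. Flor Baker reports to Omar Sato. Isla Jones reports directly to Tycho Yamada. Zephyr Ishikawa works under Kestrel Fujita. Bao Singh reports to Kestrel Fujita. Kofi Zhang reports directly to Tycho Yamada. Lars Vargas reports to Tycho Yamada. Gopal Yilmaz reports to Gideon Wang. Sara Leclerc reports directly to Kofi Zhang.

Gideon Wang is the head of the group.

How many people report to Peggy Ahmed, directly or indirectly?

2

Peggy Ahmed directly manages Bob Hoffmann, Paloma Rossi. Bob Hoffmann has no reports. Paloma Rossi has no reports. So Peggy Ahmed's organization is 2 direct reports plus everyone under them: 1 + 1 = 2.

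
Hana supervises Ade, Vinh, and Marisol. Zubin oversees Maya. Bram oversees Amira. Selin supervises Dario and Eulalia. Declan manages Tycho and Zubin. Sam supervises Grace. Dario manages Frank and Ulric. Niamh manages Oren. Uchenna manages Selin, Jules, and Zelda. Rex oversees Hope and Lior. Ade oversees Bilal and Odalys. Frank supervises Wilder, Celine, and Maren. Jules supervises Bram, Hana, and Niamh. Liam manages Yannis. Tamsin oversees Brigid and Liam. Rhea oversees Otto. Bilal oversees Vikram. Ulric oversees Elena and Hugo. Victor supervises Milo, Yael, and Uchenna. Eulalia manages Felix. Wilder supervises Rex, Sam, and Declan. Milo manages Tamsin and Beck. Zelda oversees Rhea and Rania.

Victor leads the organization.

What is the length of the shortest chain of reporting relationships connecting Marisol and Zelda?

Marisol is 3 levels below Uchenna, and Zelda is 1 level below Uchenna (their lowest common manager). The shortest path runs up from Marisol to Uchenna and back down to Zelda: 3 + 1 = 4 links.

4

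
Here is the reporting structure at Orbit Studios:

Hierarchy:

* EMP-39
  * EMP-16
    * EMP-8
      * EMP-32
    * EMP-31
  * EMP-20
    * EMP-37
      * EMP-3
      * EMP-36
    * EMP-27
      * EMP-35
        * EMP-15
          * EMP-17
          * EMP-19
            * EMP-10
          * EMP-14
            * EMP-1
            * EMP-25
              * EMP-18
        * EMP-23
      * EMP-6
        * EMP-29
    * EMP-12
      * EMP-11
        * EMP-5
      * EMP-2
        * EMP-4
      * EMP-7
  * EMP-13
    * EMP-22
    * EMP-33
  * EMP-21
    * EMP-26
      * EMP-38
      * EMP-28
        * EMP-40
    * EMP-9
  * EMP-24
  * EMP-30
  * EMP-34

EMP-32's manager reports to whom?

EMP-16

EMP-32 reports to EMP-8, and EMP-8 reports to EMP-16. So EMP-32's skip-level manager is EMP-16.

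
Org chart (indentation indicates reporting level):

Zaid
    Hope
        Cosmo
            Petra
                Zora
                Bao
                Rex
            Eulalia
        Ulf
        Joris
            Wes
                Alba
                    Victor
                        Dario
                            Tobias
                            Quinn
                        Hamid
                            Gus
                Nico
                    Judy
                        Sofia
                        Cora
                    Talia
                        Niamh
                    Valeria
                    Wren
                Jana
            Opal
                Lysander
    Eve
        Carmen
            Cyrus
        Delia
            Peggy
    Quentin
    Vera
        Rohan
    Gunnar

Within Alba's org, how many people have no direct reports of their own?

3

The people in Alba's organization with no one reporting to them are Gus, Quinn, Tobias. That is 3.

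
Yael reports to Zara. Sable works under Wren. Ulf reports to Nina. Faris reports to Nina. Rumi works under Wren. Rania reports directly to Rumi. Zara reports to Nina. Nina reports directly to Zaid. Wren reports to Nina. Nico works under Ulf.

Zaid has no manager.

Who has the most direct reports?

Nina

Direct-report counts: Zaid has 1; Nina has 4; Ulf has 1; Wren has 2; Rumi has 1; Zara has 1. The largest is 4, held by Nina.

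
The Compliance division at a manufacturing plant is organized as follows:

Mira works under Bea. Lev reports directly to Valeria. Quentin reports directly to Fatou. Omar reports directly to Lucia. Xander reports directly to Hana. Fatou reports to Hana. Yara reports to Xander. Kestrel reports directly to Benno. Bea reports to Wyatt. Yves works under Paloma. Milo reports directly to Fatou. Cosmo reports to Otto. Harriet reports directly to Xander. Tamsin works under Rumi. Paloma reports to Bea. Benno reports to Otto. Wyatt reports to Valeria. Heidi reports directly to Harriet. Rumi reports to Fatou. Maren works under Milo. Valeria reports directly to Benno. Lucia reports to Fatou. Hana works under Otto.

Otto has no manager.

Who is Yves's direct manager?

Yves reports directly to Paloma.

Paloma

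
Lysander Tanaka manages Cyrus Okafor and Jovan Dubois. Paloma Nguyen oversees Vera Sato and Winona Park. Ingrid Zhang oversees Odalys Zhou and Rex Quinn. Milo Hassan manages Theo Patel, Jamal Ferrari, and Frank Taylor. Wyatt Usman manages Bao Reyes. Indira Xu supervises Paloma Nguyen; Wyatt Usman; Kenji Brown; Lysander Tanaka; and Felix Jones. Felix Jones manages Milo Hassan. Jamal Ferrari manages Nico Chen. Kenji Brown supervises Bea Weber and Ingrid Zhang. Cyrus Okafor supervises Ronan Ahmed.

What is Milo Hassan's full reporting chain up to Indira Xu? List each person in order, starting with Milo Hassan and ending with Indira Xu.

Milo Hassan -> Felix Jones -> Indira Xu

Milo Hassan reports to Felix Jones. Felix Jones reports to Indira Xu. Indira Xu is at the top.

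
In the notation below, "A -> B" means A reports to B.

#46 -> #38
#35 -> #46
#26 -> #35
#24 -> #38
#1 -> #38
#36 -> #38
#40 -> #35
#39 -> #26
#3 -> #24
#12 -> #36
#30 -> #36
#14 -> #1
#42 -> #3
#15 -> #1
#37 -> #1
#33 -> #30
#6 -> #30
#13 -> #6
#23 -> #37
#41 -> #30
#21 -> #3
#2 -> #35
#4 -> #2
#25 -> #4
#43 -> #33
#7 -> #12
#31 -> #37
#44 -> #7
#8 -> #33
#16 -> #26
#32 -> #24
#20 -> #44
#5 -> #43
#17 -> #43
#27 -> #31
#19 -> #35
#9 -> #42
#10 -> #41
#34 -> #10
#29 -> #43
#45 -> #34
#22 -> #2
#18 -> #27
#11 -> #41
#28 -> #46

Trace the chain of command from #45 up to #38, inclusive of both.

#45 -> #34 -> #10 -> #41 -> #30 -> #36 -> #38

#45 reports to #34. #34 reports to #10. #10 reports to #41. #41 reports to #30. #30 reports to #36. #36 reports to #38. #38 is at the top.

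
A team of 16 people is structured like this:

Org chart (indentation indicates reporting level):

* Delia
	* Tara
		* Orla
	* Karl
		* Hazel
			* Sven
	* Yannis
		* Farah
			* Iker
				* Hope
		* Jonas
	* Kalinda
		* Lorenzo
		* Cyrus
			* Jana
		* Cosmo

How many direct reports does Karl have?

1

Karl directly manages Hazel. That is 1 direct report.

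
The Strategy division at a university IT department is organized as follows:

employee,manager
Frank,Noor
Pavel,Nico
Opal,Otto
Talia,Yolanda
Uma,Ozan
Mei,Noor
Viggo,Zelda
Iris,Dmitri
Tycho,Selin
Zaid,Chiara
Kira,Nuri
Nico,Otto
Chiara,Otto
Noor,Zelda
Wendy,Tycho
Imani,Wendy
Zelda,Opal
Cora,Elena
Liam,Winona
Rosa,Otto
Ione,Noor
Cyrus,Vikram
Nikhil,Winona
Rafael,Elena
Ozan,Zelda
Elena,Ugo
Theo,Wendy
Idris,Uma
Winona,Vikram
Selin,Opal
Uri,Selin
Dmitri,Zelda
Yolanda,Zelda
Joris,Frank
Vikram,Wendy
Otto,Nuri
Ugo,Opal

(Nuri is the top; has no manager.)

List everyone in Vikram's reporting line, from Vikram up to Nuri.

Vikram -> Wendy -> Tycho -> Selin -> Opal -> Otto -> Nuri

Vikram reports to Wendy. Wendy reports to Tycho. Tycho reports to Selin. Selin reports to Opal. Opal reports to Otto. Otto reports to Nuri. Nuri is at the top.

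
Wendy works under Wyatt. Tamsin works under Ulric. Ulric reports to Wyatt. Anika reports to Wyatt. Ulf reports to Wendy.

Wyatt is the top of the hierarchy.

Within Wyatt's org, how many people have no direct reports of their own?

3

The people in Wyatt's organization with no one reporting to them are Ulf, Tamsin, Anika. That is 3.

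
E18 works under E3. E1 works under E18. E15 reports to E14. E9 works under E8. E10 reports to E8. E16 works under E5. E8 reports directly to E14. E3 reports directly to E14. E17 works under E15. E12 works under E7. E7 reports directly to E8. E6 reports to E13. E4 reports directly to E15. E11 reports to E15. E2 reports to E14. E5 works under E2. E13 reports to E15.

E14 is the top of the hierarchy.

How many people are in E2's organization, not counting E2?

2

E2 directly manages E5. Under E5: E16 (1). That's 2 in total.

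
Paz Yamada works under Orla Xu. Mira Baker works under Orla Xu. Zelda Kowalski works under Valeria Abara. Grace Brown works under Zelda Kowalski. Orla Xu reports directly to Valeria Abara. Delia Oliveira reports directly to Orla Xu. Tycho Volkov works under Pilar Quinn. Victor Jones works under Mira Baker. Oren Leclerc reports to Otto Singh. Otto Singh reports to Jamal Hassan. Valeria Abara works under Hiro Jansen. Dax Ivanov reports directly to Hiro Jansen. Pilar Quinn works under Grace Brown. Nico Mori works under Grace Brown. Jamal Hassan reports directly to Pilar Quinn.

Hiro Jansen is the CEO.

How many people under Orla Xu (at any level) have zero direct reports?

3

The people in Orla Xu's organization with no one reporting to them are Paz Yamada, Delia Oliveira, Victor Jones. That is 3.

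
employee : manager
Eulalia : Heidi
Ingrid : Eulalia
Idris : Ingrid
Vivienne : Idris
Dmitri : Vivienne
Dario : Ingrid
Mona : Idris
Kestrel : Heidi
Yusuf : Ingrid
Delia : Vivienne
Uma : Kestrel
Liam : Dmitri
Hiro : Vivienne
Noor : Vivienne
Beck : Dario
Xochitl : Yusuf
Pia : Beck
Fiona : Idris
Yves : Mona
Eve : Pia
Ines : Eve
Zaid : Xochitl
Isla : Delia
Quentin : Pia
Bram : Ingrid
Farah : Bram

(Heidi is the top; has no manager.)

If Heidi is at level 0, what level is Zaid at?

Chain from Zaid up to Heidi: Zaid → Xochitl → Yusuf → Ingrid → Eulalia → Heidi. That is 5 steps up, so Zaid is 5 levels below Heidi.

5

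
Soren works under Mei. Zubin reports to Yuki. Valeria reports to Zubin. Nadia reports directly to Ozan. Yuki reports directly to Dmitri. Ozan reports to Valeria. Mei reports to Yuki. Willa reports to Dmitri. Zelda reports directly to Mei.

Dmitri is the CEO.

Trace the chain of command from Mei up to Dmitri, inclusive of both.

Mei reports to Yuki. Yuki reports to Dmitri. Dmitri is at the top.

Mei -> Yuki -> Dmitri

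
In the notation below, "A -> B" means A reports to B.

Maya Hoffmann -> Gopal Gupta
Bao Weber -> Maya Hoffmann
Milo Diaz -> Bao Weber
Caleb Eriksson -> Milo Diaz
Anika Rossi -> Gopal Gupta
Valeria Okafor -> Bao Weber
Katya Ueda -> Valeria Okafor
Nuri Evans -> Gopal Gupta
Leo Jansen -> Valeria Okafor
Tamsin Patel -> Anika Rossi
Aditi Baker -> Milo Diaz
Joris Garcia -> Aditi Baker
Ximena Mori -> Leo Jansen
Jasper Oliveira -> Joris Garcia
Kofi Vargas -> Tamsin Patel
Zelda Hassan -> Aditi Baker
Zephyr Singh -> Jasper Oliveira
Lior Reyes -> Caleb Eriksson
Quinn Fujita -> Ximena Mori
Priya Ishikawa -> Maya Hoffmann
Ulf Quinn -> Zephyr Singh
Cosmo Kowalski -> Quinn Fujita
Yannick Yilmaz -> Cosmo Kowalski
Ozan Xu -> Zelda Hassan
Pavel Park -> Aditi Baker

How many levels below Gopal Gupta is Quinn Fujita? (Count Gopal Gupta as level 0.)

Chain from Quinn Fujita up to Gopal Gupta: Quinn Fujita → Ximena Mori → Leo Jansen → Valeria Okafor → Bao Weber → Maya Hoffmann → Gopal Gupta. That is 6 steps up, so Quinn Fujita is 6 levels below Gopal Gupta.

6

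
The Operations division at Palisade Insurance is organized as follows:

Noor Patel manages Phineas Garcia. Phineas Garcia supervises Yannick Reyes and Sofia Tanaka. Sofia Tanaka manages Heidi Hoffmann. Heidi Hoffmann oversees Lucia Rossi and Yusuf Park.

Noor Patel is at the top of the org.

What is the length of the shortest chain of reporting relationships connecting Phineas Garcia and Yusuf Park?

3

Yusuf Park is in Phineas Garcia's organization: the chain from Yusuf Park up to Phineas Garcia is Yusuf Park → Heidi Hoffmann → Sofia Tanaka → Phineas Garcia, which is 3 links.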